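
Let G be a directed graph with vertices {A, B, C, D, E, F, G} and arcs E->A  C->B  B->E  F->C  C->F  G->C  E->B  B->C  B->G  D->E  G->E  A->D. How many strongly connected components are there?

1

{A, B, C, D, E, F, G} are all mutually reachable — one SCC of size 7.
That gives 1 strongly connected component.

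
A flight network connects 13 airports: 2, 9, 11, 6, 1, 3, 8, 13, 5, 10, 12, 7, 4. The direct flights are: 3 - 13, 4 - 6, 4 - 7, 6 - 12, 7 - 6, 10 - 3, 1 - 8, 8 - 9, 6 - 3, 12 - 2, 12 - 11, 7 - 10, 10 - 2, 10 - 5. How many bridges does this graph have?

The edges on the cycle 4-7-10-2-12-6-4 are not bridges since each lies on that cycle.
But removing 8 - 9 disconnects 8 from 9; removing 11 - 12 disconnects 11 from 12; removing 5 - 10 disconnects 5 from 10; removing 1 - 8 disconnects 1 from 8 — these are bridges.
In total 5 edges are bridges.

5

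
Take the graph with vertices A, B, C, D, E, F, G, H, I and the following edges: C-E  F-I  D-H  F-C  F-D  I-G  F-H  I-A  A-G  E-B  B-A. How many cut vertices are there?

1

Removing F increases the component count from 1 to 2, so F is a cut vertex.
By contrast removing E leaves 1 component; it is not a cut vertex. No other vertex is a cut vertex either.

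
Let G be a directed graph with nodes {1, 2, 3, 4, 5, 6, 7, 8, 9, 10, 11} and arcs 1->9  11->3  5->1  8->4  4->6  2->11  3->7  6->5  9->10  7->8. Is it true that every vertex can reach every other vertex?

There is no directed path from 7 to 11, so the graph is not strongly connected.

No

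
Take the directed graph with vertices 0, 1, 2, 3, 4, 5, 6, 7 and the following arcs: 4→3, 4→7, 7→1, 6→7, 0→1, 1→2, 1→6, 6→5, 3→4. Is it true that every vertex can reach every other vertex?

No

There is no directed path from 1 to 3, so the graph is not strongly connected.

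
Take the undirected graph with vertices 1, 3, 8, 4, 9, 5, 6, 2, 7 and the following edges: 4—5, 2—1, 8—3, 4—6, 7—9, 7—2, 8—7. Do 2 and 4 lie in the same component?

The component containing 2 is {1, 2, 3, 7, 8, 9}, and 4 is not in it.

No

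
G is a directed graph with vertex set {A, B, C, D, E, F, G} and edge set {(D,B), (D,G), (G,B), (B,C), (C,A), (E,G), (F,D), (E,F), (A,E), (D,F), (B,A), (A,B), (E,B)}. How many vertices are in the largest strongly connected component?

{A, B, C, D, E, F, G} are all mutually reachable — one SCC of size 7.
The largest has 7 vertices.

7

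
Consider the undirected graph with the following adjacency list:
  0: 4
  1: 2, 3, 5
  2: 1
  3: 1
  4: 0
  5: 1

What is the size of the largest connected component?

Starting from 0 we can reach 0, 4. That is one component of size 2.
Starting from 1 we can reach 1, 2, 3, 5. That is one component of size 4.
The largest has 4 vertices.

4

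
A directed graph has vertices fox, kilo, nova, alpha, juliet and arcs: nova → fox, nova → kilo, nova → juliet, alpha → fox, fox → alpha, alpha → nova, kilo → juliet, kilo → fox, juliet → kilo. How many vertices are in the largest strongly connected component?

5

{fox, kilo, nova, alpha, juliet} are all mutually reachable — one SCC of size 5.
The largest has 5 vertices.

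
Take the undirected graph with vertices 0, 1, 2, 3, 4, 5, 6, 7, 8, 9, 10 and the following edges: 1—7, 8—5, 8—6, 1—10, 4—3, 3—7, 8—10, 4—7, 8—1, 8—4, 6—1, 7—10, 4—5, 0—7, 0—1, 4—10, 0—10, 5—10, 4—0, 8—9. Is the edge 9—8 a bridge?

Yes

Removing 9—8 leaves no path between 9 and 8: the component count goes from 2 to 3. So it is a bridge.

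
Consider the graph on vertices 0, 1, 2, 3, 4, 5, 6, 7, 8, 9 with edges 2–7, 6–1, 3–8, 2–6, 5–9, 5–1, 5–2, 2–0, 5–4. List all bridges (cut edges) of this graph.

0-2, 2-7, 3-8, 4-5, 5-9

The edges on the cycle 5-2-6-1-5 are not bridges since each lies on that cycle.
But removing 3–8 disconnects 3 from 8; removing 2–7 disconnects 2 from 7; removing 5–4 disconnects 5 from 4; removing 2–0 disconnects 2 from 0 — these are bridges.
In total 5 edges are bridges.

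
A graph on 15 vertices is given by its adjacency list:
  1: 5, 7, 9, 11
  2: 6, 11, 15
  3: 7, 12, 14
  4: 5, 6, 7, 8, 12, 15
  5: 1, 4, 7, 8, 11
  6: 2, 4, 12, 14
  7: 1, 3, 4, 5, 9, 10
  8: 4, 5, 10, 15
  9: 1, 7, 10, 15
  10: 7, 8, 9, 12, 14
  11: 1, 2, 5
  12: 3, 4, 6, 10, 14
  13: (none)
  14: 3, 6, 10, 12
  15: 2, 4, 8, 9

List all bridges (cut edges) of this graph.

none

The edges on the cycle 6-2-15-4-6 are not bridges since each lies on that cycle.
Every edge lies on some cycle, so there are no bridges.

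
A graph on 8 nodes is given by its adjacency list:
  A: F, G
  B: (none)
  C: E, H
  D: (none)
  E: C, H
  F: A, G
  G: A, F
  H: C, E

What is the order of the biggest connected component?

B is isolated — a component by itself.
D is isolated — a component by itself.
Starting from C we can reach C, E, H. That is one component of size 3.
Starting from A we can reach A, F, G. That is one component of size 3.
The largest has 3 vertices.

3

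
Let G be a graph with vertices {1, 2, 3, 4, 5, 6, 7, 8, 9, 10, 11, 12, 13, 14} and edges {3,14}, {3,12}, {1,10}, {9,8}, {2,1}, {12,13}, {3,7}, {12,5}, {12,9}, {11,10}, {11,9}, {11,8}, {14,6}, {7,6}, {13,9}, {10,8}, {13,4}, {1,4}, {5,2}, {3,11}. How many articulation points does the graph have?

Removing 3 increases the component count from 1 to 2, so 3 is a cut vertex.
By contrast removing 2 leaves 1 component; it is not a cut vertex. No other vertex is a cut vertex either.

1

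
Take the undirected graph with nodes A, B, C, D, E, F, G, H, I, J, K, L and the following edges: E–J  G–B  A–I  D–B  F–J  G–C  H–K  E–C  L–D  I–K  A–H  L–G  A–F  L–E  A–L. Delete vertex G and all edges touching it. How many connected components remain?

With G gone, the remaining components are: {A, B, C, D, E, F, H, I, J, K, L}.
That is 1 component.

1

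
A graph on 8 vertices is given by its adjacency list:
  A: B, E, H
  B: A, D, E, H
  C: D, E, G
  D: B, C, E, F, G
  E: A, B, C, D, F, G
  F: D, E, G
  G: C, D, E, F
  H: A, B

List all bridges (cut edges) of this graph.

none

The edges on the cycle B-H-A-E-F-D-B are not bridges since each lies on that cycle.
Every edge lies on some cycle, so there are no bridges.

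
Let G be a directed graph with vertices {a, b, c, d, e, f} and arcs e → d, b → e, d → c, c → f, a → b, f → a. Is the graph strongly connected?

From e we can reach every vertex (a, b, c, d, e, f), and every vertex can reach e (a, b, c, d, e, f). So the whole graph is one strongly connected component.

Yes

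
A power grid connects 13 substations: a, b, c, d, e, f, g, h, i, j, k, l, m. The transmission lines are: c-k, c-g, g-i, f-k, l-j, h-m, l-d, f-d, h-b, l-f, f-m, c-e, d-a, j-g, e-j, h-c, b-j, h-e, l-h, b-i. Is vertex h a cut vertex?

Deleting h leaves 1 component (was 1) (its neighbors b, c, e, l, m remain connected to each other), so h is not a cut vertex.

No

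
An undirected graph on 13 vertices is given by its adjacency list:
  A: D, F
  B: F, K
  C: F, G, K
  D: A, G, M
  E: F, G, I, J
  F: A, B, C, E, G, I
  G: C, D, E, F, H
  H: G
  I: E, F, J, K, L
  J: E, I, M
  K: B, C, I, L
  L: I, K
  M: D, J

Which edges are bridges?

G-H

The edges on the cycle F-I-E-F are not bridges since each lies on that cycle.
But removing G-H disconnects G from H — this is a bridge.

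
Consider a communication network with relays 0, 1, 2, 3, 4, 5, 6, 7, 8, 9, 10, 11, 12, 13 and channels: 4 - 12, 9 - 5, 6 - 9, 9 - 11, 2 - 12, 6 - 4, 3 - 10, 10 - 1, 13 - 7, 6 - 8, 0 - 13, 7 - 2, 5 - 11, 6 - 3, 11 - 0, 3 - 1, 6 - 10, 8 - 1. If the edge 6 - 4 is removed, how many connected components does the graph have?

1

6 and 4 are still connected via 6-9-11-0-13-7-2-12-4, so the component count stays at 1.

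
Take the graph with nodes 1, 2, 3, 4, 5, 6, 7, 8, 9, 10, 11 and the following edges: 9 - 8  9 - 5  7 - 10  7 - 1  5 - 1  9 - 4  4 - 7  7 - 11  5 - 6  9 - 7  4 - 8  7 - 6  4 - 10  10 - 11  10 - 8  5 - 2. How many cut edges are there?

The edges on the cycle 9-5-1-7-9 are not bridges since each lies on that cycle.
But removing 2 - 5 disconnects 2 from 5 — this is a bridge.

1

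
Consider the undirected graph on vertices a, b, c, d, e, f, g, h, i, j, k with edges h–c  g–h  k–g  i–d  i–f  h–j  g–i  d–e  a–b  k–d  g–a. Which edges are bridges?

The edges on the cycle k-g-i-d-k are not bridges since each lies on that cycle.
But removing d–e disconnects d from e; removing f–i disconnects f from i; removing c–h disconnects c from h; removing h–j disconnects h from j — these are bridges.
In total 7 edges are bridges.

a-b, a-g, c-h, d-e, f-i, g-h, h-j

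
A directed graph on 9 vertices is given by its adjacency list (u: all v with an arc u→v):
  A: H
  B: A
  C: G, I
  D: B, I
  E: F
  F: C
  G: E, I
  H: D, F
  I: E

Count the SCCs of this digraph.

2

{C, E, F, G, I} are all mutually reachable — one SCC of size 5.
{A, B, D, H} are all mutually reachable — one SCC of size 4.
That gives 2 strongly connected components.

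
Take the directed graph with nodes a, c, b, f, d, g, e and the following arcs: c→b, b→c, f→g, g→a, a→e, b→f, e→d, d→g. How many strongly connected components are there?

3

{a, d, e, g} are all mutually reachable — one SCC of size 4.
{b, c} are all mutually reachable — one SCC of size 2.
{f} is an SCC by itself.
That gives 3 strongly connected components.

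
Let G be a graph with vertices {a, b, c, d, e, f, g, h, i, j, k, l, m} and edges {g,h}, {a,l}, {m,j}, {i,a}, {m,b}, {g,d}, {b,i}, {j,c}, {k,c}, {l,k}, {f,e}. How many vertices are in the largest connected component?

8

Starting from e we can reach e, f. That is one component of size 2.
Starting from d we can reach d, g, h. That is one component of size 3.
Starting from a we can reach a, b, c, i, j, k, l, m. That is one component of size 8.
The largest has 8 vertices.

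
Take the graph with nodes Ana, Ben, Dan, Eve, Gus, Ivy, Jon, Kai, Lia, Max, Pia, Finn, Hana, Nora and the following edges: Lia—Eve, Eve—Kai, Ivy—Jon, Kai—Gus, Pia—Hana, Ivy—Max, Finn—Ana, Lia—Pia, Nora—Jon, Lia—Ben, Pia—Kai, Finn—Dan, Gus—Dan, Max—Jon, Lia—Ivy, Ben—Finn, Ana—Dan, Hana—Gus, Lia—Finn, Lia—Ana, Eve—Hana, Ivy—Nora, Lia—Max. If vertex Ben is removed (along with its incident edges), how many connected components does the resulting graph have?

1

With Ben gone, the remaining components are: {Ana, Dan, Eve, Gus, Ivy, Jon, Kai, Lia, Max, Pia, Finn, Hana, Nora}.
That is 1 component.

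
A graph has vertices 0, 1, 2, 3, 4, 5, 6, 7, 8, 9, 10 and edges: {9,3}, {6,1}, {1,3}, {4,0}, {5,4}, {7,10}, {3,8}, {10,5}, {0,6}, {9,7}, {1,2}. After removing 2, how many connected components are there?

1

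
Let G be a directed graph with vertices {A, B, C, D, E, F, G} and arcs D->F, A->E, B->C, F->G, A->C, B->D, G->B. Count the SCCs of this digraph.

{B, D, F, G} are all mutually reachable — one SCC of size 4.
{A} is an SCC by itself.
{E} is an SCC by itself.
{C} is an SCC by itself.
That gives 4 strongly connected components.

4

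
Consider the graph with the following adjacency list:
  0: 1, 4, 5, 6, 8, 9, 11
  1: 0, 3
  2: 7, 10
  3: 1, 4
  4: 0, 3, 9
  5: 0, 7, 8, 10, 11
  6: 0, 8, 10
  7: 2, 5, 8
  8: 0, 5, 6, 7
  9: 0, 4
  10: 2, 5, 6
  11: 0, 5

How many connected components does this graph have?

1

Starting from 0 we can reach 0, 1, 2, 3, 4, 5, 6, 7, 8, 9, 10, 11. That is one component of size 12.
Total: 1 component.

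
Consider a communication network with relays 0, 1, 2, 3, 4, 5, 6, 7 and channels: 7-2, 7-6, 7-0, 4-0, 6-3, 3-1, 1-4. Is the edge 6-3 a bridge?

No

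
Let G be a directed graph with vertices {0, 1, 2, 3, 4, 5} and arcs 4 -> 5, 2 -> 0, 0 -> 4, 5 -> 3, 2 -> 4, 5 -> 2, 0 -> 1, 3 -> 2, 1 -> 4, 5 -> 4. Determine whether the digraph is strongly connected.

Yes

From 3 we can reach every vertex (0, 1, 2, 3, 4, 5), and every vertex can reach 3 (0, 1, 2, 3, 4, 5). So the whole graph is one strongly connected component.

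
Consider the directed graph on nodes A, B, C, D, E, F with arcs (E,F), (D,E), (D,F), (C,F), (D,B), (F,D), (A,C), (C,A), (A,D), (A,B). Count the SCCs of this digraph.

3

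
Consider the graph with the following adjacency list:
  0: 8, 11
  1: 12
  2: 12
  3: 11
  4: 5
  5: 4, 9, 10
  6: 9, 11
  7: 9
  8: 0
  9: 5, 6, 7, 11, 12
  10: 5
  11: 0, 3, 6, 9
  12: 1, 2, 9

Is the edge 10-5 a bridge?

Removing 10-5 leaves no path between 10 and 5: the component count goes from 1 to 2. So it is a bridge.

Yes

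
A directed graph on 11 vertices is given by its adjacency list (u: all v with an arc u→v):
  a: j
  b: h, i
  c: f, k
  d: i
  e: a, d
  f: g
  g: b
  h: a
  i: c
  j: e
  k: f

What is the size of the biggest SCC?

{a, b, c, d, e, f, g, h, i, j, k} are all mutually reachable — one SCC of size 11.
The largest has 11 vertices.

11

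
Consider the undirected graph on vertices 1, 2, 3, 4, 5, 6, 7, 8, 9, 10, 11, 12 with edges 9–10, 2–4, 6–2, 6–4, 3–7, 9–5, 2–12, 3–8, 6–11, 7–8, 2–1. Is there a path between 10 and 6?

No

The component containing 10 is {5, 9, 10}, and 6 is not in it.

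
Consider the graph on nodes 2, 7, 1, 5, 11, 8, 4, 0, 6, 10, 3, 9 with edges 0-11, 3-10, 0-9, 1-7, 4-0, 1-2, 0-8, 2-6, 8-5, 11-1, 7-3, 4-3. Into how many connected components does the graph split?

Starting from 0 we can reach 0, 1, 2, 3, 4, 5, 6, 7, 8, 9, 10, 11. That is one component of size 12.
Total: 1 component.

1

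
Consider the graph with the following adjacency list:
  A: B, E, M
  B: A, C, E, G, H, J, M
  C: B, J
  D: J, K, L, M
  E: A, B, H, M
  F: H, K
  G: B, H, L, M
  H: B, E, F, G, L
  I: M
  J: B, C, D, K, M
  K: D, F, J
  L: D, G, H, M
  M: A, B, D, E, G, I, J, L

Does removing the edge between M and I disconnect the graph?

Removing M-I leaves no path between M and I: the component count goes from 1 to 2. So it is a bridge.

Yes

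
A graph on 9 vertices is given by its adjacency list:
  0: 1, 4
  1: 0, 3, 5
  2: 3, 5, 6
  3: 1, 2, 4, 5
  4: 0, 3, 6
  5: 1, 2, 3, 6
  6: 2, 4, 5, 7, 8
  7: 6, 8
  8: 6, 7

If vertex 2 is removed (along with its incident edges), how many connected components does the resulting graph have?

With 2 gone, the remaining components are: {0, 1, 3, 4, 5, 6, 7, 8}.
That is 1 component.

1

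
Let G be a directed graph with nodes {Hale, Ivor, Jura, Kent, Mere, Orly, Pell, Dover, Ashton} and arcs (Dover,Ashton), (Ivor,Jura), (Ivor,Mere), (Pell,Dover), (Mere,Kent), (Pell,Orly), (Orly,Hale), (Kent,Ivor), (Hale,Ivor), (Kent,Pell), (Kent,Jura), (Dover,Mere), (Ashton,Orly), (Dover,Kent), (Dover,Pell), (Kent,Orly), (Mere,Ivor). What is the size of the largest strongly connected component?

{Hale, Ivor, Kent, Mere, Orly, Pell, Dover, Ashton} are all mutually reachable — one SCC of size 8.
{Jura} is an SCC by itself.
The largest has 8 vertices.

8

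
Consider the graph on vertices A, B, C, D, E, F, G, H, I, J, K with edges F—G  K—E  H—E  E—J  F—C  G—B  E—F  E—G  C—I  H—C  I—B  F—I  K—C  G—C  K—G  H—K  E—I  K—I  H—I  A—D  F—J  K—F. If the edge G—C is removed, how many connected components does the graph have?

G and C are still connected via G-K-C, so the component count stays at 2.

2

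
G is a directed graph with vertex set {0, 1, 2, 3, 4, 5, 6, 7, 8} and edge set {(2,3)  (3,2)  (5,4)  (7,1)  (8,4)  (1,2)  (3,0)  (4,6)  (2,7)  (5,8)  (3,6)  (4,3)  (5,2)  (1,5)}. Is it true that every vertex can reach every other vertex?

No

There is no directed path from 6 to 4, so the graph is not strongly connected.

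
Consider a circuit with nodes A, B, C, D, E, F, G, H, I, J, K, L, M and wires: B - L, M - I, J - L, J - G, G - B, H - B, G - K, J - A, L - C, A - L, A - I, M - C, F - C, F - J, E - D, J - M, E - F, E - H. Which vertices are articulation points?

Removing E increases the component count from 1 to 2, so E is a cut vertex.
Removing G increases the component count from 1 to 2, so G is a cut vertex.
By contrast removing L leaves 1 component; it is not a cut vertex. No other vertex is a cut vertex either.

E, G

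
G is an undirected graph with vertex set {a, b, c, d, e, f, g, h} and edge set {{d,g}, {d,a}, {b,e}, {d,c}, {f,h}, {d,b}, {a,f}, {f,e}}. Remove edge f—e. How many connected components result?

1

f and e are still connected via f-a-d-b-e, so the component count stays at 1.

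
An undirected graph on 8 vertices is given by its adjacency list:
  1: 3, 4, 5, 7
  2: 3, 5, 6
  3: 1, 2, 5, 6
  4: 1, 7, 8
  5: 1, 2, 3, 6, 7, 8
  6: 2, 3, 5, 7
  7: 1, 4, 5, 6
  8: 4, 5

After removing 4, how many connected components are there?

With 4 gone, the remaining components are: {1, 2, 3, 5, 6, 7, 8}.
That is 1 component.

1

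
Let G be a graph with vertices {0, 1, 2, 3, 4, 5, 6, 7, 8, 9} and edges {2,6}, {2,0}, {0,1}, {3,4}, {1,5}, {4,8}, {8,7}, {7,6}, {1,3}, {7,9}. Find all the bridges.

The edges on the cycle 2-0-1-3-4-8-7-6-2 are not bridges since each lies on that cycle.
But removing 5 - 1 disconnects 5 from 1; removing 9 - 7 disconnects 9 from 7 — these are bridges.

1-5, 7-9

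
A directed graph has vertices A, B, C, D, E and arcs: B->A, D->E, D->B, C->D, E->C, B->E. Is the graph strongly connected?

There is no directed path from A to E, so the graph is not strongly connected.

No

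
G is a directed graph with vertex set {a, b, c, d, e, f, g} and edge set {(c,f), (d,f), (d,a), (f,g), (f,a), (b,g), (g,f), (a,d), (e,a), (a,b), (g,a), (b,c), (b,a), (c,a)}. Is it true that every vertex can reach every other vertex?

No

There is no directed path from b to e, so the graph is not strongly connected.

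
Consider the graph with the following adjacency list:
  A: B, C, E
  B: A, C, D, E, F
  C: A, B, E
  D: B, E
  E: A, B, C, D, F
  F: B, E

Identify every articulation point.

Removing D, for instance, still leaves 1 component. No single vertex removal increases the component count — the graph has no articulation points.

none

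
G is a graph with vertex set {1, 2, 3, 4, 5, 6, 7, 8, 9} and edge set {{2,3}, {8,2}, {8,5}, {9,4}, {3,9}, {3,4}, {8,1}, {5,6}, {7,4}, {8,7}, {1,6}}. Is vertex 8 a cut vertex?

Deleting 8 raises the number of components from 1 to 2, so 8 is a cut vertex.

Yes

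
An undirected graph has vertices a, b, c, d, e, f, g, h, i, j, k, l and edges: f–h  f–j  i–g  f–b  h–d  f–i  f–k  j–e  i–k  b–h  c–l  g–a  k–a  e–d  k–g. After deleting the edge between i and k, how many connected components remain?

2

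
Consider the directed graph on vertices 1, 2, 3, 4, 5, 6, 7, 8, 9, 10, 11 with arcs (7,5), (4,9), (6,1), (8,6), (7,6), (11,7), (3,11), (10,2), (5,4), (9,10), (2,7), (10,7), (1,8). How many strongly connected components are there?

4

{2, 4, 5, 7, 9, 10} are all mutually reachable — one SCC of size 6.
{1, 6, 8} are all mutually reachable — one SCC of size 3.
{3} is an SCC by itself.
{11} is an SCC by itself.
That gives 4 strongly connected components.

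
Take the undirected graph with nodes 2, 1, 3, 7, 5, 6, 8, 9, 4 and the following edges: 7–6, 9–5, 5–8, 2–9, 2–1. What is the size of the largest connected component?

5

4 is isolated — a component by itself.
3 is isolated — a component by itself.
Starting from 6 we can reach 6, 7. That is one component of size 2.
Starting from 1 we can reach 1, 2, 5, 8, 9. That is one component of size 5.
The largest has 5 vertices.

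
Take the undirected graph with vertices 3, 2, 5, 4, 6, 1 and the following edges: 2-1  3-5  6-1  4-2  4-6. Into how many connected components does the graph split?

2

Starting from 3 we can reach 3, 5. That is one component of size 2.
Starting from 1 we can reach 1, 2, 4, 6. That is one component of size 4.
Total: 2 components.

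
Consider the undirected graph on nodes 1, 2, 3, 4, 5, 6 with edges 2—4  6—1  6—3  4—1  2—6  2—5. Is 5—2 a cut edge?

Yes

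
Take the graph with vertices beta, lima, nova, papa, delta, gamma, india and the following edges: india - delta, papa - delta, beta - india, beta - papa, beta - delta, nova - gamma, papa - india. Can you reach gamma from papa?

No

The component containing papa is {beta, papa, delta, india}, and gamma is not in it.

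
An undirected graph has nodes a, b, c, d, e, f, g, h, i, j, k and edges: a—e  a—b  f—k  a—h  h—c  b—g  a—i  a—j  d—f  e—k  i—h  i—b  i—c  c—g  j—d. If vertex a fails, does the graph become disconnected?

Deleting a raises the number of components from 1 to 2, so a is a cut vertex.

Yes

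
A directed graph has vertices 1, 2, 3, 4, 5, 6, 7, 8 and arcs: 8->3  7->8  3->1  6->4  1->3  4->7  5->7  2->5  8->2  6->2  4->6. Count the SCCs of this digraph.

3

{2, 5, 7, 8} are all mutually reachable — one SCC of size 4.
{4, 6} are all mutually reachable — one SCC of size 2.
{1, 3} are all mutually reachable — one SCC of size 2.
That gives 3 strongly connected components.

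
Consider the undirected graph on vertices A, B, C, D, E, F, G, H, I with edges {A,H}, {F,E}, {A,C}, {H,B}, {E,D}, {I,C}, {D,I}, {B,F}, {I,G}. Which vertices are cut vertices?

I

Removing I increases the component count from 1 to 2, so I is a cut vertex.
By contrast removing C leaves 1 component; it is not a cut vertex. No other vertex is a cut vertex either.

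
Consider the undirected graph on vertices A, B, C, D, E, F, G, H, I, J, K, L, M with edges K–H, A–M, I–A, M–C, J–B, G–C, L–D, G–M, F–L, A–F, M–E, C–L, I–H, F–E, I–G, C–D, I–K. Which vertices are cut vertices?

I

Removing I increases the component count from 2 to 3, so I is a cut vertex.
By contrast removing M leaves 2 components; it is not a cut vertex. No other vertex is a cut vertex either.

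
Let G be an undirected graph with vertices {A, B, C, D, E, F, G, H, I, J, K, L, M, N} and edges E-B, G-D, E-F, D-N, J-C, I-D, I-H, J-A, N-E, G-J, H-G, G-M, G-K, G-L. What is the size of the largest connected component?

Starting from A we can reach A, B, C, D, E, F, G, H, I, J, K, L, M, N. That is one component of size 14.
The largest has 14 vertices.

14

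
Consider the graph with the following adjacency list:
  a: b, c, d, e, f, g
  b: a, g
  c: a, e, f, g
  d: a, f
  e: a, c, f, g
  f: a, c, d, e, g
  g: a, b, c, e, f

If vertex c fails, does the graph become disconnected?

No

Deleting c leaves 1 component (was 1) (its neighbors a, e, f, g remain connected to each other), so c is not a cut vertex.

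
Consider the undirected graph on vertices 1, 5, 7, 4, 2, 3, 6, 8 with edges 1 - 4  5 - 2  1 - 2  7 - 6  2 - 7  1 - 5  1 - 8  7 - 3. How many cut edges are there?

The edges on the cycle 1-5-2-1 are not bridges since each lies on that cycle.
But removing 1 - 8 disconnects 1 from 8; removing 2 - 7 disconnects 2 from 7; removing 1 - 4 disconnects 1 from 4; removing 7 - 6 disconnects 7 from 6 — these are bridges.
In total 5 edges are bridges.

5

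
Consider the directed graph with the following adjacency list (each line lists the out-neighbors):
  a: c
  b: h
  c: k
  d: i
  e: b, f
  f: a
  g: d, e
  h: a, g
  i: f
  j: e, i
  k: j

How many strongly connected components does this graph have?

{a, b, c, d, e, f, g, h, i, j, k} are all mutually reachable — one SCC of size 11.
That gives 1 strongly connected component.

1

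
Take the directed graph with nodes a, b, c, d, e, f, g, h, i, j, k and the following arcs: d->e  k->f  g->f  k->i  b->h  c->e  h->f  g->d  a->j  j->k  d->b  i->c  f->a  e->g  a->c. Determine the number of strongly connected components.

{a, b, c, d, e, f, g, h, i, j, k} are all mutually reachable — one SCC of size 11.
That gives 1 strongly connected component.

1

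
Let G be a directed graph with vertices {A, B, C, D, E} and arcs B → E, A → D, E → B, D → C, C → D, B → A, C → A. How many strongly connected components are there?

{A, C, D} are all mutually reachable — one SCC of size 3.
{B, E} are all mutually reachable — one SCC of size 2.
That gives 2 strongly connected components.

2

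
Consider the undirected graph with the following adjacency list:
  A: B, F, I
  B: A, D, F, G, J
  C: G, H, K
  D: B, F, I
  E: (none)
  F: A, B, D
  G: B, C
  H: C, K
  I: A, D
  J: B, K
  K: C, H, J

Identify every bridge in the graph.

none

The edges on the cycle K-H-C-K are not bridges since each lies on that cycle.
Every edge lies on some cycle, so there are no bridges.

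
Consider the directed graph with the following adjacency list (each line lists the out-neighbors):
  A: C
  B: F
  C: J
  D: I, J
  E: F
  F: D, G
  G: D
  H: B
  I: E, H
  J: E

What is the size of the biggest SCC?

8

{B, D, E, F, G, H, I, J} are all mutually reachable — one SCC of size 8.
{A} is an SCC by itself.
{C} is an SCC by itself.
The largest has 8 vertices.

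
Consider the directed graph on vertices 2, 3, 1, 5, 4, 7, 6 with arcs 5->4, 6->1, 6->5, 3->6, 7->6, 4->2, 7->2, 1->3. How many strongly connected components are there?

5

{1, 3, 6} are all mutually reachable — one SCC of size 3.
{7} is an SCC by itself.
{4} is an SCC by itself.
{2} is an SCC by itself.
{5} is an SCC by itself.
That gives 5 strongly connected components.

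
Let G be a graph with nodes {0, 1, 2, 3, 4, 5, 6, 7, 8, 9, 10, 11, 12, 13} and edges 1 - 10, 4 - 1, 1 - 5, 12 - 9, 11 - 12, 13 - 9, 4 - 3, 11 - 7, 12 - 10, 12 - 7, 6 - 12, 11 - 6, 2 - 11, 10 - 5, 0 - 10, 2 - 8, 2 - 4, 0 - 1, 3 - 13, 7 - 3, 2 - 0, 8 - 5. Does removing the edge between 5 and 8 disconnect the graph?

No

After removing 5 - 8, the path 5-1-4-2-8 still connects them, so the edge is not a bridge.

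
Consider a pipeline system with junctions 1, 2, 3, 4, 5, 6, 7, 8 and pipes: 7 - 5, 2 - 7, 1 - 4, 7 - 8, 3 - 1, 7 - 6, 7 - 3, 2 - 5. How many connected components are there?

1

Starting from 1 we can reach 1, 2, 3, 4, 5, 6, 7, 8. That is one component of size 8.
Total: 1 component.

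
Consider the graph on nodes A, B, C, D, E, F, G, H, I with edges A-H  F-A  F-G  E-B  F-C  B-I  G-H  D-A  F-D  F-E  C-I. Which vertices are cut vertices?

Removing F increases the component count from 1 to 2, so F is a cut vertex.
By contrast removing A leaves 1 component; it is not a cut vertex. No other vertex is a cut vertex either.

F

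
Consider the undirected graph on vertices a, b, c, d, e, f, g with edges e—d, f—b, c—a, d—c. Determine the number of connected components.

3

g is isolated — a component by itself.
Starting from b we can reach b, f. That is one component of size 2.
Starting from a we can reach a, c, d, e. That is one component of size 4.
Total: 3 components.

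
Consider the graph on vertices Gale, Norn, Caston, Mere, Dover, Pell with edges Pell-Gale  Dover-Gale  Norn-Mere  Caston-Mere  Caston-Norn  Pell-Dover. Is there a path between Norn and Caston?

From Norn we can reach Mere, Norn, Caston, which includes Caston.

Yes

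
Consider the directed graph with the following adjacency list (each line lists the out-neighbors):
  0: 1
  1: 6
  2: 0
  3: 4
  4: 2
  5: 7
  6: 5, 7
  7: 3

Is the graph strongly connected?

From 2 we can reach every vertex (0, 1, 2, 3, 4, 5, 6, 7), and every vertex can reach 2 (0, 1, 2, 3, 4, 5, 6, 7). So the whole graph is one strongly connected component.

Yes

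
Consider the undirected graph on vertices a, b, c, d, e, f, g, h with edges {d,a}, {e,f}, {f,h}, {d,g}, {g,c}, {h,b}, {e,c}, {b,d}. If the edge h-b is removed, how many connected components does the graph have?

1

h and b are still connected via h-f-e-c-g-d-b, so the component count stays at 1.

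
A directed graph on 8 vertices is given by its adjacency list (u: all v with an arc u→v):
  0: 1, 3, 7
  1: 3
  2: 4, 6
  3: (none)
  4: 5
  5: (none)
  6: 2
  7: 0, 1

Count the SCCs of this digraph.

6

{0, 7} are all mutually reachable — one SCC of size 2.
{2, 6} are all mutually reachable — one SCC of size 2.
{1} is an SCC by itself.
{3} is an SCC by itself.
{4} is an SCC by itself.
(and 1 more singleton SCC)
That gives 6 strongly connected components.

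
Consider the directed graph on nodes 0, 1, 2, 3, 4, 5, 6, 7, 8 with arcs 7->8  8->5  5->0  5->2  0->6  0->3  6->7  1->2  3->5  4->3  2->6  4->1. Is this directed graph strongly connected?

There is no directed path from 5 to 1, so the graph is not strongly connected.

No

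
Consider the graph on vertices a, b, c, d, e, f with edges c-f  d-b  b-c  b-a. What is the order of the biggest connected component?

e is isolated — a component by itself.
Starting from a we can reach a, b, c, d, f. That is one component of size 5.
The largest has 5 vertices.

5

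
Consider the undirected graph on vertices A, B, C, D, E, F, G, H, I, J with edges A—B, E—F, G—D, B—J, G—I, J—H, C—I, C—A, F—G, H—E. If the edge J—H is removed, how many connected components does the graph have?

1

J and H are still connected via J-B-A-C-I-G-F-E-H, so the component count stays at 1.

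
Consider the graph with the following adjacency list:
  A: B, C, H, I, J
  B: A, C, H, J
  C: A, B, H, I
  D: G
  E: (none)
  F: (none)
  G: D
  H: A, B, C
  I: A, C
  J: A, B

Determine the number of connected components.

4

F is isolated — a component by itself.
E is isolated — a component by itself.
Starting from D we can reach D, G. That is one component of size 2.
Starting from A we can reach A, B, C, H, I, J. That is one component of size 6.
Total: 4 components.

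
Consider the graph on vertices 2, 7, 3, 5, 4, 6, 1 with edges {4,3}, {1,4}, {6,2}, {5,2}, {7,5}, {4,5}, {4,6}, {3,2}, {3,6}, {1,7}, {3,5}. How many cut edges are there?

0

The edges on the cycle 4-3-2-5-4 are not bridges since each lies on that cycle.
Every edge lies on some cycle, so there are no bridges.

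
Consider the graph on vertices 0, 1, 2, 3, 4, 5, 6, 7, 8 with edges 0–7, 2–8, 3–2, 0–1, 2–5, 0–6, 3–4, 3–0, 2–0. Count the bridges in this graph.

The edges on the cycle 3-2-0-3 are not bridges since each lies on that cycle.
But removing 5–2 disconnects 5 from 2; removing 7–0 disconnects 7 from 0; removing 8–2 disconnects 8 from 2; removing 6–0 disconnects 6 from 0 — these are bridges.
In total 6 edges are bridges.

6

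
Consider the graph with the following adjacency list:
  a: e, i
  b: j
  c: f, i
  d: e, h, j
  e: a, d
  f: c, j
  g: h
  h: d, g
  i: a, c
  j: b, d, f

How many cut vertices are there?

3

Removing d increases the component count from 1 to 2, so d is a cut vertex.
Removing h increases the component count from 1 to 2, so h is a cut vertex.
Removing j increases the component count from 1 to 2, so j is a cut vertex.
By contrast removing f leaves 1 component; it is not a cut vertex. No other vertex is a cut vertex either.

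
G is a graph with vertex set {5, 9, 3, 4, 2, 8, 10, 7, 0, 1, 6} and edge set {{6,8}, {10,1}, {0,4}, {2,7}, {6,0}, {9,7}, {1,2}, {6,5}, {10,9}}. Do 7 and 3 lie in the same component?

The component containing 7 is {1, 2, 7, 9, 10}, and 3 is not in it.

No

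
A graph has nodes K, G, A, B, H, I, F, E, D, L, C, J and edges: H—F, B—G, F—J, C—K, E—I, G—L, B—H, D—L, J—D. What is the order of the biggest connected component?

A is isolated — a component by itself.
Starting from E we can reach E, I. That is one component of size 2.
Starting from C we can reach C, K. That is one component of size 2.
Starting from B we can reach B, D, F, G, H, J, L. That is one component of size 7.
The largest has 7 vertices.

7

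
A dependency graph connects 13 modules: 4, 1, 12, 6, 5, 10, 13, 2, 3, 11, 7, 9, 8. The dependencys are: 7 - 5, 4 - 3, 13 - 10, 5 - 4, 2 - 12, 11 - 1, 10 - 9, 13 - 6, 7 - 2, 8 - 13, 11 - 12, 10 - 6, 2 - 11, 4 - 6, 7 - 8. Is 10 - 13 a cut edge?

No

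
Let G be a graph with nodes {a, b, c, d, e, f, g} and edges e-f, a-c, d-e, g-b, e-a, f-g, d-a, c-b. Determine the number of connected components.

1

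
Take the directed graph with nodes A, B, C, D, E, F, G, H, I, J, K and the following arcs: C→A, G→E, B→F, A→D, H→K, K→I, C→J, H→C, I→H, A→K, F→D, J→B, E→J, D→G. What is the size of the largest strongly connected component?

{B, D, E, F, G, J} are all mutually reachable — one SCC of size 6.
{A, C, H, I, K} are all mutually reachable — one SCC of size 5.
The largest has 6 vertices.

6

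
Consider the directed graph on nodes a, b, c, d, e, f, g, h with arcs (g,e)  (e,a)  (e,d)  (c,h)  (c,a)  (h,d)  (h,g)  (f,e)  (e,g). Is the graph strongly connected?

No

There is no directed path from a to c, so the graph is not strongly connected.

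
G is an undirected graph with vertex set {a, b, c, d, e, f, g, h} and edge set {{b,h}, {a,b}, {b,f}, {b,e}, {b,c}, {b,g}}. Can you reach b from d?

No

The component containing d is {d}, and b is not in it.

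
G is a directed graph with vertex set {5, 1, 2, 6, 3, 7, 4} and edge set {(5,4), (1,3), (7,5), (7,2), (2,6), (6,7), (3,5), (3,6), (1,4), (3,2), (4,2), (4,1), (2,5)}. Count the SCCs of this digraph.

{1, 2, 3, 4, 5, 6, 7} are all mutually reachable — one SCC of size 7.
That gives 1 strongly connected component.

1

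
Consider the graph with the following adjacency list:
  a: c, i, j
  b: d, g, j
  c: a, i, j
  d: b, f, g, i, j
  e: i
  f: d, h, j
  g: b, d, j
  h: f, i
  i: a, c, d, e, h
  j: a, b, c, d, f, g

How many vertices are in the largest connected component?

Starting from a we can reach a, b, c, d, e, f, g, h, i, j. That is one component of size 10.
The largest has 10 vertices.

10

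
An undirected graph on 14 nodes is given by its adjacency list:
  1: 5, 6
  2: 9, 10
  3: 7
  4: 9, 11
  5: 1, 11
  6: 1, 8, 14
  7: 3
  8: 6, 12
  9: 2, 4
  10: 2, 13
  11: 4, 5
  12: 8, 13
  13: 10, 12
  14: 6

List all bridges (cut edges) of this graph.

The edges on the cycle 2-9-4-11-5-1-6-8-12-13-10-2 are not bridges since each lies on that cycle.
But removing 3-7 disconnects 3 from 7; removing 14-6 disconnects 14 from 6 — these are bridges.

14-6, 3-7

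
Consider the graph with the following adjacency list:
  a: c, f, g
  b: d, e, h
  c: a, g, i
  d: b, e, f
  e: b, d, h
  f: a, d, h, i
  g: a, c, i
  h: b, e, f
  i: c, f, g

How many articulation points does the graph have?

1

Removing f increases the component count from 1 to 2, so f is a cut vertex.
By contrast removing g leaves 1 component; it is not a cut vertex. No other vertex is a cut vertex either.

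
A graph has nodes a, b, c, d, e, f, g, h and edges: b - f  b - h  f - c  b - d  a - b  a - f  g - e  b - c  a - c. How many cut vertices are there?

Removing b increases the component count from 2 to 4, so b is a cut vertex.
By contrast removing g leaves 2 components; it is not a cut vertex. No other vertex is a cut vertex either.

1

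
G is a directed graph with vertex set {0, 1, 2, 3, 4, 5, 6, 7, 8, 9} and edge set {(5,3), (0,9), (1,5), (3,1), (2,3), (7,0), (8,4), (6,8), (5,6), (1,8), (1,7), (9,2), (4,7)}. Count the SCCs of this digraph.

{0, 1, 2, 3, 4, 5, 6, 7, 8, 9} are all mutually reachable — one SCC of size 10.
That gives 1 strongly connected component.

1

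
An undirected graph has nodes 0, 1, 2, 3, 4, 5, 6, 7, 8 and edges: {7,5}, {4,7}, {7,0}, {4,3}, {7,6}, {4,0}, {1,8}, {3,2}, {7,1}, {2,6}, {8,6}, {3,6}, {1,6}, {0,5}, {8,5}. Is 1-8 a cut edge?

No

After removing 1-8, the path 1-6-8 still connects them, so the edge is not a bridge.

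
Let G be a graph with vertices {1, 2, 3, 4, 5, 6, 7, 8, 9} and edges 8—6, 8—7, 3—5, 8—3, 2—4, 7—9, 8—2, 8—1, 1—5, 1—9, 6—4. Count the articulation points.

Removing 8 increases the component count from 1 to 2, so 8 is a cut vertex.
By contrast removing 9 leaves 1 component; it is not a cut vertex. No other vertex is a cut vertex either.

1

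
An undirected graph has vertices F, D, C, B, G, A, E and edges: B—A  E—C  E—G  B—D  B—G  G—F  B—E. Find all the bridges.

A-B, B-D, C-E, F-G

The edges on the cycle B-E-G-B are not bridges since each lies on that cycle.
But removing E—C disconnects E from C; removing G—F disconnects G from F; removing B—D disconnects B from D; removing B—A disconnects B from A — these are bridges.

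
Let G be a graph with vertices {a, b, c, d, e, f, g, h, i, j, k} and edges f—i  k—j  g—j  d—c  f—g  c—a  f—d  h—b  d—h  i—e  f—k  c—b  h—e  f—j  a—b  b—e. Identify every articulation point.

f

Removing f increases the component count from 1 to 2, so f is a cut vertex.
By contrast removing g leaves 1 component; it is not a cut vertex. No other vertex is a cut vertex either.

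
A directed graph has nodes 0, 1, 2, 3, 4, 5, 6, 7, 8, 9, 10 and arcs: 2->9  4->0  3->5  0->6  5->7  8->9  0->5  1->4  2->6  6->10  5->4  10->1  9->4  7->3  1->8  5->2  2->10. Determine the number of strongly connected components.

{0, 1, 2, 3, 4, 5, 6, 7, 8, 9, 10} are all mutually reachable — one SCC of size 11.
That gives 1 strongly connected component.

1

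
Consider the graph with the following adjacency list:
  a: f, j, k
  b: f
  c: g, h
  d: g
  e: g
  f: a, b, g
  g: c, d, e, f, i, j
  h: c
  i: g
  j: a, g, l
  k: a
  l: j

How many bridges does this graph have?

The edges on the cycle a-f-g-j-a are not bridges since each lies on that cycle.
But removing g-e disconnects g from e; removing g-c disconnects g from c; removing a-k disconnects a from k; removing l-j disconnects l from j — these are bridges.
In total 8 edges are bridges.

8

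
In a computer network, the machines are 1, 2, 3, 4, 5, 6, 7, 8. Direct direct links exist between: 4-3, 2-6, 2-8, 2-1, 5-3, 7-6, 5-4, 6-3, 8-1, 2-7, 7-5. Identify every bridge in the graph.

The edges on the cycle 2-8-1-2 are not bridges since each lies on that cycle.
Every edge lies on some cycle, so there are no bridges.

none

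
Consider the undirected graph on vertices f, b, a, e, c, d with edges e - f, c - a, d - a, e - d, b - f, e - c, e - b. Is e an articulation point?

Yes

Deleting e raises the number of components from 1 to 2, so e is a cut vertex.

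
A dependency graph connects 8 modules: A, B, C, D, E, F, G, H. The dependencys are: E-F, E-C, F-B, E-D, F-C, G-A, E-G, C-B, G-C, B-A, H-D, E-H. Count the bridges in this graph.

0

The edges on the cycle E-H-D-E are not bridges since each lies on that cycle.
Every edge lies on some cycle, so there are no bridges.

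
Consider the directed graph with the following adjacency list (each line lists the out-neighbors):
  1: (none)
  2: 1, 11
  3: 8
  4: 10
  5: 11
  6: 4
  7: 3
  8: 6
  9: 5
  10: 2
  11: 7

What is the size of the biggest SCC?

8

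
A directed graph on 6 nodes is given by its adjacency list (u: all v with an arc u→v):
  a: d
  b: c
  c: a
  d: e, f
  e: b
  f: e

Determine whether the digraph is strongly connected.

From c we can reach every vertex (a, b, c, d, e, f), and every vertex can reach c (a, b, c, d, e, f). So the whole graph is one strongly connected component.

Yes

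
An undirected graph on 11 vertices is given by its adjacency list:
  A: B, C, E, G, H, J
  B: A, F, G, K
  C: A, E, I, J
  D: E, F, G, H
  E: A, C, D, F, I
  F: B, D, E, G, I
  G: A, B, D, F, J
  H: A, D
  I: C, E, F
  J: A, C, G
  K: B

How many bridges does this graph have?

1

The edges on the cycle C-A-H-D-E-C are not bridges since each lies on that cycle.
But removing B-K disconnects B from K — this is a bridge.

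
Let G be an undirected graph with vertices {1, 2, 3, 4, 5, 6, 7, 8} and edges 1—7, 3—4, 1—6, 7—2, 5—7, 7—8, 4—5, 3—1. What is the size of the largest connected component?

8

Starting from 1 we can reach 1, 2, 3, 4, 5, 6, 7, 8. That is one component of size 8.
The largest has 8 vertices.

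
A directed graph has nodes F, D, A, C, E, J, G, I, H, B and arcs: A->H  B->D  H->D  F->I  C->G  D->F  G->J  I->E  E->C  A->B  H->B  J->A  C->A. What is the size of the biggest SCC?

10

{A, B, C, D, E, F, G, H, I, J} are all mutually reachable — one SCC of size 10.
The largest has 10 vertices.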